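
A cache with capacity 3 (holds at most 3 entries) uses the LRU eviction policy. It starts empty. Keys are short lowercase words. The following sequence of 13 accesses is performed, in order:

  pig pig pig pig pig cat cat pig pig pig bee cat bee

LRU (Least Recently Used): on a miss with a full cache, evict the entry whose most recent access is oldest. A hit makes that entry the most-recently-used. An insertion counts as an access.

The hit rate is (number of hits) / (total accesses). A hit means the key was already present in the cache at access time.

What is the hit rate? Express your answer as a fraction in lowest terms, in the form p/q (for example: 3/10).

Answer: 10/13

Derivation:
LRU simulation (capacity=3):
  1. access pig: MISS. Cache (LRU->MRU): [pig]
  2. access pig: HIT. Cache (LRU->MRU): [pig]
  3. access pig: HIT. Cache (LRU->MRU): [pig]
  4. access pig: HIT. Cache (LRU->MRU): [pig]
  5. access pig: HIT. Cache (LRU->MRU): [pig]
  6. access cat: MISS. Cache (LRU->MRU): [pig cat]
  7. access cat: HIT. Cache (LRU->MRU): [pig cat]
  8. access pig: HIT. Cache (LRU->MRU): [cat pig]
  9. access pig: HIT. Cache (LRU->MRU): [cat pig]
  10. access pig: HIT. Cache (LRU->MRU): [cat pig]
  11. access bee: MISS. Cache (LRU->MRU): [cat pig bee]
  12. access cat: HIT. Cache (LRU->MRU): [pig bee cat]
  13. access bee: HIT. Cache (LRU->MRU): [pig cat bee]
Total: 10 hits, 3 misses, 0 evictions

Hit rate = 10/13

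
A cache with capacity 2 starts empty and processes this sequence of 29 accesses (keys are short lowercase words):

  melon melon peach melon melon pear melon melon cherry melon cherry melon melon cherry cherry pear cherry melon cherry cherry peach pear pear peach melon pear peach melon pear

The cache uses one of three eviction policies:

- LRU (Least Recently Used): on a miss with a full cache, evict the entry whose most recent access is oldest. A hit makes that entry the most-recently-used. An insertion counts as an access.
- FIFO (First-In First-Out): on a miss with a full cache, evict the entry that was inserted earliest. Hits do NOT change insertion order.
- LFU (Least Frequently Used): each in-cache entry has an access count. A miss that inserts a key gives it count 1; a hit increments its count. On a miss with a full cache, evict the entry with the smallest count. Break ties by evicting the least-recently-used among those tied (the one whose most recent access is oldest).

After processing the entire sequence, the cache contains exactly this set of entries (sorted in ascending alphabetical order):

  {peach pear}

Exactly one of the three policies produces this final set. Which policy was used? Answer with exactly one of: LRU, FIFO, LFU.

Answer: FIFO

Derivation:
Simulating under each policy and comparing final sets:
  LRU: final set = {melon pear} -> differs
  FIFO: final set = {peach pear} -> MATCHES target
  LFU: final set = {melon pear} -> differs
Only FIFO produces the target set.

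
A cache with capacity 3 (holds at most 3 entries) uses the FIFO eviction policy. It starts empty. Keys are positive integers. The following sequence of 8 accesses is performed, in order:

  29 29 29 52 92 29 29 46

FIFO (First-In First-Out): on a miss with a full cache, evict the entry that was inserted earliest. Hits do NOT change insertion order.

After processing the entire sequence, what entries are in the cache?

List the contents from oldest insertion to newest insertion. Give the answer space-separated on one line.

FIFO simulation (capacity=3):
  1. access 29: MISS. Cache (old->new): [29]
  2. access 29: HIT. Cache (old->new): [29]
  3. access 29: HIT. Cache (old->new): [29]
  4. access 52: MISS. Cache (old->new): [29 52]
  5. access 92: MISS. Cache (old->new): [29 52 92]
  6. access 29: HIT. Cache (old->new): [29 52 92]
  7. access 29: HIT. Cache (old->new): [29 52 92]
  8. access 46: MISS, evict 29. Cache (old->new): [52 92 46]
Total: 4 hits, 4 misses, 1 evictions

Answer: 52 92 46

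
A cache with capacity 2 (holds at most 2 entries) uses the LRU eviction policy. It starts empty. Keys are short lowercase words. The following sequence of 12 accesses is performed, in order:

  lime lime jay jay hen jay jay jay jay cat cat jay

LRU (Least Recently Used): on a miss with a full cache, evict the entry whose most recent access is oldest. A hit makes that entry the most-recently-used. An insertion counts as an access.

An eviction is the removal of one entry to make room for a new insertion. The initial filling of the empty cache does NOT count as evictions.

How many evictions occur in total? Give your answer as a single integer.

LRU simulation (capacity=2):
  1. access lime: MISS. Cache (LRU->MRU): [lime]
  2. access lime: HIT. Cache (LRU->MRU): [lime]
  3. access jay: MISS. Cache (LRU->MRU): [lime jay]
  4. access jay: HIT. Cache (LRU->MRU): [lime jay]
  5. access hen: MISS, evict lime. Cache (LRU->MRU): [jay hen]
  6. access jay: HIT. Cache (LRU->MRU): [hen jay]
  7. access jay: HIT. Cache (LRU->MRU): [hen jay]
  8. access jay: HIT. Cache (LRU->MRU): [hen jay]
  9. access jay: HIT. Cache (LRU->MRU): [hen jay]
  10. access cat: MISS, evict hen. Cache (LRU->MRU): [jay cat]
  11. access cat: HIT. Cache (LRU->MRU): [jay cat]
  12. access jay: HIT. Cache (LRU->MRU): [cat jay]
Total: 8 hits, 4 misses, 2 evictions

Answer: 2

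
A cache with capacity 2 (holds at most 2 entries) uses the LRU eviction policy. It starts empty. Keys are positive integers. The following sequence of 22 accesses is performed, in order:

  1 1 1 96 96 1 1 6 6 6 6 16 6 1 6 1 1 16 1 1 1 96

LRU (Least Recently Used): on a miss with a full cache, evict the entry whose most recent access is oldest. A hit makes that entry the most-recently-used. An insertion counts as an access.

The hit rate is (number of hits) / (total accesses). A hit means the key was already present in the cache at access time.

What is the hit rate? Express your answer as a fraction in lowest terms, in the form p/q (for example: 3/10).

Answer: 15/22

Derivation:
LRU simulation (capacity=2):
  1. access 1: MISS. Cache (LRU->MRU): [1]
  2. access 1: HIT. Cache (LRU->MRU): [1]
  3. access 1: HIT. Cache (LRU->MRU): [1]
  4. access 96: MISS. Cache (LRU->MRU): [1 96]
  5. access 96: HIT. Cache (LRU->MRU): [1 96]
  6. access 1: HIT. Cache (LRU->MRU): [96 1]
  7. access 1: HIT. Cache (LRU->MRU): [96 1]
  8. access 6: MISS, evict 96. Cache (LRU->MRU): [1 6]
  9. access 6: HIT. Cache (LRU->MRU): [1 6]
  10. access 6: HIT. Cache (LRU->MRU): [1 6]
  11. access 6: HIT. Cache (LRU->MRU): [1 6]
  12. access 16: MISS, evict 1. Cache (LRU->MRU): [6 16]
  13. access 6: HIT. Cache (LRU->MRU): [16 6]
  14. access 1: MISS, evict 16. Cache (LRU->MRU): [6 1]
  15. access 6: HIT. Cache (LRU->MRU): [1 6]
  16. access 1: HIT. Cache (LRU->MRU): [6 1]
  17. access 1: HIT. Cache (LRU->MRU): [6 1]
  18. access 16: MISS, evict 6. Cache (LRU->MRU): [1 16]
  19. access 1: HIT. Cache (LRU->MRU): [16 1]
  20. access 1: HIT. Cache (LRU->MRU): [16 1]
  21. access 1: HIT. Cache (LRU->MRU): [16 1]
  22. access 96: MISS, evict 16. Cache (LRU->MRU): [1 96]
Total: 15 hits, 7 misses, 5 evictions

Hit rate = 15/22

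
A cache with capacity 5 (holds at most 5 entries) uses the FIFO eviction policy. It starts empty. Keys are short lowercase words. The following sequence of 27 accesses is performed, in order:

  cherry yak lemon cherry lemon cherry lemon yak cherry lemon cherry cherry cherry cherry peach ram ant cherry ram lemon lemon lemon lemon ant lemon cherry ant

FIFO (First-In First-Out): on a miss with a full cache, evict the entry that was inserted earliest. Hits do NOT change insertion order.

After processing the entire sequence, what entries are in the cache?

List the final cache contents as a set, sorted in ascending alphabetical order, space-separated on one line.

FIFO simulation (capacity=5):
  1. access cherry: MISS. Cache (old->new): [cherry]
  2. access yak: MISS. Cache (old->new): [cherry yak]
  3. access lemon: MISS. Cache (old->new): [cherry yak lemon]
  4. access cherry: HIT. Cache (old->new): [cherry yak lemon]
  5. access lemon: HIT. Cache (old->new): [cherry yak lemon]
  6. access cherry: HIT. Cache (old->new): [cherry yak lemon]
  7. access lemon: HIT. Cache (old->new): [cherry yak lemon]
  8. access yak: HIT. Cache (old->new): [cherry yak lemon]
  9. access cherry: HIT. Cache (old->new): [cherry yak lemon]
  10. access lemon: HIT. Cache (old->new): [cherry yak lemon]
  11. access cherry: HIT. Cache (old->new): [cherry yak lemon]
  12. access cherry: HIT. Cache (old->new): [cherry yak lemon]
  13. access cherry: HIT. Cache (old->new): [cherry yak lemon]
  14. access cherry: HIT. Cache (old->new): [cherry yak lemon]
  15. access peach: MISS. Cache (old->new): [cherry yak lemon peach]
  16. access ram: MISS. Cache (old->new): [cherry yak lemon peach ram]
  17. access ant: MISS, evict cherry. Cache (old->new): [yak lemon peach ram ant]
  18. access cherry: MISS, evict yak. Cache (old->new): [lemon peach ram ant cherry]
  19. access ram: HIT. Cache (old->new): [lemon peach ram ant cherry]
  20. access lemon: HIT. Cache (old->new): [lemon peach ram ant cherry]
  21. access lemon: HIT. Cache (old->new): [lemon peach ram ant cherry]
  22. access lemon: HIT. Cache (old->new): [lemon peach ram ant cherry]
  23. access lemon: HIT. Cache (old->new): [lemon peach ram ant cherry]
  24. access ant: HIT. Cache (old->new): [lemon peach ram ant cherry]
  25. access lemon: HIT. Cache (old->new): [lemon peach ram ant cherry]
  26. access cherry: HIT. Cache (old->new): [lemon peach ram ant cherry]
  27. access ant: HIT. Cache (old->new): [lemon peach ram ant cherry]
Total: 20 hits, 7 misses, 2 evictions

Answer: ant cherry lemon peach ram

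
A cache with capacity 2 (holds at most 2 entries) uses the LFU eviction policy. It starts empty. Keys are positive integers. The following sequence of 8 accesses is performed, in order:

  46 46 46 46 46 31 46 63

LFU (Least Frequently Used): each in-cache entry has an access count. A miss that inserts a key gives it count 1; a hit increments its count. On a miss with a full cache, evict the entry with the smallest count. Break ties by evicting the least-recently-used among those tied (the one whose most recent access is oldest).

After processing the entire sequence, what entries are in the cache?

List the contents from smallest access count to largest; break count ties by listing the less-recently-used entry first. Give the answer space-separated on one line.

Answer: 63 46

Derivation:
LFU simulation (capacity=2):
  1. access 46: MISS. Cache: [46(c=1)]
  2. access 46: HIT, count now 2. Cache: [46(c=2)]
  3. access 46: HIT, count now 3. Cache: [46(c=3)]
  4. access 46: HIT, count now 4. Cache: [46(c=4)]
  5. access 46: HIT, count now 5. Cache: [46(c=5)]
  6. access 31: MISS. Cache: [31(c=1) 46(c=5)]
  7. access 46: HIT, count now 6. Cache: [31(c=1) 46(c=6)]
  8. access 63: MISS, evict 31(c=1). Cache: [63(c=1) 46(c=6)]
Total: 5 hits, 3 misses, 1 evictions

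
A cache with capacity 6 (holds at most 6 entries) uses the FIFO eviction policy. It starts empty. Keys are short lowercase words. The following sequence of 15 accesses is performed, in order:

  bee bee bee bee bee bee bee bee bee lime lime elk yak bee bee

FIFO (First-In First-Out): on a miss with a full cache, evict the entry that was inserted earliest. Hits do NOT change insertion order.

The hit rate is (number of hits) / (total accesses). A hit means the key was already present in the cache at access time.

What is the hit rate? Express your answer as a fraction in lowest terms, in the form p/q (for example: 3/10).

Answer: 11/15

Derivation:
FIFO simulation (capacity=6):
  1. access bee: MISS. Cache (old->new): [bee]
  2. access bee: HIT. Cache (old->new): [bee]
  3. access bee: HIT. Cache (old->new): [bee]
  4. access bee: HIT. Cache (old->new): [bee]
  5. access bee: HIT. Cache (old->new): [bee]
  6. access bee: HIT. Cache (old->new): [bee]
  7. access bee: HIT. Cache (old->new): [bee]
  8. access bee: HIT. Cache (old->new): [bee]
  9. access bee: HIT. Cache (old->new): [bee]
  10. access lime: MISS. Cache (old->new): [bee lime]
  11. access lime: HIT. Cache (old->new): [bee lime]
  12. access elk: MISS. Cache (old->new): [bee lime elk]
  13. access yak: MISS. Cache (old->new): [bee lime elk yak]
  14. access bee: HIT. Cache (old->new): [bee lime elk yak]
  15. access bee: HIT. Cache (old->new): [bee lime elk yak]
Total: 11 hits, 4 misses, 0 evictions

Hit rate = 11/15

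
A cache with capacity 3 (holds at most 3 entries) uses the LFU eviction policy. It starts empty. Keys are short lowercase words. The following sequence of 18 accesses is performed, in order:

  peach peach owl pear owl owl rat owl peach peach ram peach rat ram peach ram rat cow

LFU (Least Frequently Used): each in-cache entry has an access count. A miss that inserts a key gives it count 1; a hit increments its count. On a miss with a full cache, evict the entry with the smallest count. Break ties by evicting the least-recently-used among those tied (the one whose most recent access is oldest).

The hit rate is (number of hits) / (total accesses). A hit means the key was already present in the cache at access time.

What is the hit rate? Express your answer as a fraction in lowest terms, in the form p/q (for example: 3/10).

LFU simulation (capacity=3):
  1. access peach: MISS. Cache: [peach(c=1)]
  2. access peach: HIT, count now 2. Cache: [peach(c=2)]
  3. access owl: MISS. Cache: [owl(c=1) peach(c=2)]
  4. access pear: MISS. Cache: [owl(c=1) pear(c=1) peach(c=2)]
  5. access owl: HIT, count now 2. Cache: [pear(c=1) peach(c=2) owl(c=2)]
  6. access owl: HIT, count now 3. Cache: [pear(c=1) peach(c=2) owl(c=3)]
  7. access rat: MISS, evict pear(c=1). Cache: [rat(c=1) peach(c=2) owl(c=3)]
  8. access owl: HIT, count now 4. Cache: [rat(c=1) peach(c=2) owl(c=4)]
  9. access peach: HIT, count now 3. Cache: [rat(c=1) peach(c=3) owl(c=4)]
  10. access peach: HIT, count now 4. Cache: [rat(c=1) owl(c=4) peach(c=4)]
  11. access ram: MISS, evict rat(c=1). Cache: [ram(c=1) owl(c=4) peach(c=4)]
  12. access peach: HIT, count now 5. Cache: [ram(c=1) owl(c=4) peach(c=5)]
  13. access rat: MISS, evict ram(c=1). Cache: [rat(c=1) owl(c=4) peach(c=5)]
  14. access ram: MISS, evict rat(c=1). Cache: [ram(c=1) owl(c=4) peach(c=5)]
  15. access peach: HIT, count now 6. Cache: [ram(c=1) owl(c=4) peach(c=6)]
  16. access ram: HIT, count now 2. Cache: [ram(c=2) owl(c=4) peach(c=6)]
  17. access rat: MISS, evict ram(c=2). Cache: [rat(c=1) owl(c=4) peach(c=6)]
  18. access cow: MISS, evict rat(c=1). Cache: [cow(c=1) owl(c=4) peach(c=6)]
Total: 9 hits, 9 misses, 6 evictions

Hit rate = 9/18 = 1/2

Answer: 1/2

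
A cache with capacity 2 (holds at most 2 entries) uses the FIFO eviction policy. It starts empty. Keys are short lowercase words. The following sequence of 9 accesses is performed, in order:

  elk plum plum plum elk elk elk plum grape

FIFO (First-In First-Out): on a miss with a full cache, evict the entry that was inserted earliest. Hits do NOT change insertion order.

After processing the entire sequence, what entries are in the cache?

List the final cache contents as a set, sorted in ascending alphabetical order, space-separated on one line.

Answer: grape plum

Derivation:
FIFO simulation (capacity=2):
  1. access elk: MISS. Cache (old->new): [elk]
  2. access plum: MISS. Cache (old->new): [elk plum]
  3. access plum: HIT. Cache (old->new): [elk plum]
  4. access plum: HIT. Cache (old->new): [elk plum]
  5. access elk: HIT. Cache (old->new): [elk plum]
  6. access elk: HIT. Cache (old->new): [elk plum]
  7. access elk: HIT. Cache (old->new): [elk plum]
  8. access plum: HIT. Cache (old->new): [elk plum]
  9. access grape: MISS, evict elk. Cache (old->new): [plum grape]
Total: 6 hits, 3 misses, 1 evictions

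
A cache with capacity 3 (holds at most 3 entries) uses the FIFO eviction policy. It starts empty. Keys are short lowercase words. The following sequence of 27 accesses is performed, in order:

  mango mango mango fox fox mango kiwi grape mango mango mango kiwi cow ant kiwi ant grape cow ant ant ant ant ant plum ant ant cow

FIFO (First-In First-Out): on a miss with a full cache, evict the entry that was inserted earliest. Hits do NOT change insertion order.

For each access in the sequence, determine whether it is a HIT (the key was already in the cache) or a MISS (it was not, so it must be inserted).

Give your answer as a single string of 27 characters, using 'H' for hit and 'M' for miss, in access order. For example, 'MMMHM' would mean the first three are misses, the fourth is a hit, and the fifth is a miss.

Answer: MHHMHHMMMHHHMMMHMMMHHHHMHHH

Derivation:
FIFO simulation (capacity=3):
  1. access mango: MISS. Cache (old->new): [mango]
  2. access mango: HIT. Cache (old->new): [mango]
  3. access mango: HIT. Cache (old->new): [mango]
  4. access fox: MISS. Cache (old->new): [mango fox]
  5. access fox: HIT. Cache (old->new): [mango fox]
  6. access mango: HIT. Cache (old->new): [mango fox]
  7. access kiwi: MISS. Cache (old->new): [mango fox kiwi]
  8. access grape: MISS, evict mango. Cache (old->new): [fox kiwi grape]
  9. access mango: MISS, evict fox. Cache (old->new): [kiwi grape mango]
  10. access mango: HIT. Cache (old->new): [kiwi grape mango]
  11. access mango: HIT. Cache (old->new): [kiwi grape mango]
  12. access kiwi: HIT. Cache (old->new): [kiwi grape mango]
  13. access cow: MISS, evict kiwi. Cache (old->new): [grape mango cow]
  14. access ant: MISS, evict grape. Cache (old->new): [mango cow ant]
  15. access kiwi: MISS, evict mango. Cache (old->new): [cow ant kiwi]
  16. access ant: HIT. Cache (old->new): [cow ant kiwi]
  17. access grape: MISS, evict cow. Cache (old->new): [ant kiwi grape]
  18. access cow: MISS, evict ant. Cache (old->new): [kiwi grape cow]
  19. access ant: MISS, evict kiwi. Cache (old->new): [grape cow ant]
  20. access ant: HIT. Cache (old->new): [grape cow ant]
  21. access ant: HIT. Cache (old->new): [grape cow ant]
  22. access ant: HIT. Cache (old->new): [grape cow ant]
  23. access ant: HIT. Cache (old->new): [grape cow ant]
  24. access plum: MISS, evict grape. Cache (old->new): [cow ant plum]
  25. access ant: HIT. Cache (old->new): [cow ant plum]
  26. access ant: HIT. Cache (old->new): [cow ant plum]
  27. access cow: HIT. Cache (old->new): [cow ant plum]
Total: 15 hits, 12 misses, 9 evictions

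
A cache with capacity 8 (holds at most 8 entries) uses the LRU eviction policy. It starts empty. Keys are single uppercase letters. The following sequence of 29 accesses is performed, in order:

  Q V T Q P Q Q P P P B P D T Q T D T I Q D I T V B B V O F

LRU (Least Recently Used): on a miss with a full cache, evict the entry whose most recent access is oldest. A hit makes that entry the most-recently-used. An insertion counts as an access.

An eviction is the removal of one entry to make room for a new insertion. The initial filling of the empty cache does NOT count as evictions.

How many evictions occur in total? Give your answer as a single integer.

Answer: 1

Derivation:
LRU simulation (capacity=8):
  1. access Q: MISS. Cache (LRU->MRU): [Q]
  2. access V: MISS. Cache (LRU->MRU): [Q V]
  3. access T: MISS. Cache (LRU->MRU): [Q V T]
  4. access Q: HIT. Cache (LRU->MRU): [V T Q]
  5. access P: MISS. Cache (LRU->MRU): [V T Q P]
  6. access Q: HIT. Cache (LRU->MRU): [V T P Q]
  7. access Q: HIT. Cache (LRU->MRU): [V T P Q]
  8. access P: HIT. Cache (LRU->MRU): [V T Q P]
  9. access P: HIT. Cache (LRU->MRU): [V T Q P]
  10. access P: HIT. Cache (LRU->MRU): [V T Q P]
  11. access B: MISS. Cache (LRU->MRU): [V T Q P B]
  12. access P: HIT. Cache (LRU->MRU): [V T Q B P]
  13. access D: MISS. Cache (LRU->MRU): [V T Q B P D]
  14. access T: HIT. Cache (LRU->MRU): [V Q B P D T]
  15. access Q: HIT. Cache (LRU->MRU): [V B P D T Q]
  16. access T: HIT. Cache (LRU->MRU): [V B P D Q T]
  17. access D: HIT. Cache (LRU->MRU): [V B P Q T D]
  18. access T: HIT. Cache (LRU->MRU): [V B P Q D T]
  19. access I: MISS. Cache (LRU->MRU): [V B P Q D T I]
  20. access Q: HIT. Cache (LRU->MRU): [V B P D T I Q]
  21. access D: HIT. Cache (LRU->MRU): [V B P T I Q D]
  22. access I: HIT. Cache (LRU->MRU): [V B P T Q D I]
  23. access T: HIT. Cache (LRU->MRU): [V B P Q D I T]
  24. access V: HIT. Cache (LRU->MRU): [B P Q D I T V]
  25. access B: HIT. Cache (LRU->MRU): [P Q D I T V B]
  26. access B: HIT. Cache (LRU->MRU): [P Q D I T V B]
  27. access V: HIT. Cache (LRU->MRU): [P Q D I T B V]
  28. access O: MISS. Cache (LRU->MRU): [P Q D I T B V O]
  29. access F: MISS, evict P. Cache (LRU->MRU): [Q D I T B V O F]
Total: 20 hits, 9 misses, 1 evictions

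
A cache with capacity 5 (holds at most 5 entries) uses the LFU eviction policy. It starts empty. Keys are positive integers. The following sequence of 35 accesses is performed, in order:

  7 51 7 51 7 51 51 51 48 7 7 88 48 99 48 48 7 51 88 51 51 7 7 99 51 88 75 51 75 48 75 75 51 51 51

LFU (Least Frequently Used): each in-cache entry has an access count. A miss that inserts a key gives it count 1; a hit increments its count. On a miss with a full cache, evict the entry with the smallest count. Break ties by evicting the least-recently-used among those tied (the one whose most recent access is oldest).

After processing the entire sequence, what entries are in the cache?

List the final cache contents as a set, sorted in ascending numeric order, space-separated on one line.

LFU simulation (capacity=5):
  1. access 7: MISS. Cache: [7(c=1)]
  2. access 51: MISS. Cache: [7(c=1) 51(c=1)]
  3. access 7: HIT, count now 2. Cache: [51(c=1) 7(c=2)]
  4. access 51: HIT, count now 2. Cache: [7(c=2) 51(c=2)]
  5. access 7: HIT, count now 3. Cache: [51(c=2) 7(c=3)]
  6. access 51: HIT, count now 3. Cache: [7(c=3) 51(c=3)]
  7. access 51: HIT, count now 4. Cache: [7(c=3) 51(c=4)]
  8. access 51: HIT, count now 5. Cache: [7(c=3) 51(c=5)]
  9. access 48: MISS. Cache: [48(c=1) 7(c=3) 51(c=5)]
  10. access 7: HIT, count now 4. Cache: [48(c=1) 7(c=4) 51(c=5)]
  11. access 7: HIT, count now 5. Cache: [48(c=1) 51(c=5) 7(c=5)]
  12. access 88: MISS. Cache: [48(c=1) 88(c=1) 51(c=5) 7(c=5)]
  13. access 48: HIT, count now 2. Cache: [88(c=1) 48(c=2) 51(c=5) 7(c=5)]
  14. access 99: MISS. Cache: [88(c=1) 99(c=1) 48(c=2) 51(c=5) 7(c=5)]
  15. access 48: HIT, count now 3. Cache: [88(c=1) 99(c=1) 48(c=3) 51(c=5) 7(c=5)]
  16. access 48: HIT, count now 4. Cache: [88(c=1) 99(c=1) 48(c=4) 51(c=5) 7(c=5)]
  17. access 7: HIT, count now 6. Cache: [88(c=1) 99(c=1) 48(c=4) 51(c=5) 7(c=6)]
  18. access 51: HIT, count now 6. Cache: [88(c=1) 99(c=1) 48(c=4) 7(c=6) 51(c=6)]
  19. access 88: HIT, count now 2. Cache: [99(c=1) 88(c=2) 48(c=4) 7(c=6) 51(c=6)]
  20. access 51: HIT, count now 7. Cache: [99(c=1) 88(c=2) 48(c=4) 7(c=6) 51(c=7)]
  21. access 51: HIT, count now 8. Cache: [99(c=1) 88(c=2) 48(c=4) 7(c=6) 51(c=8)]
  22. access 7: HIT, count now 7. Cache: [99(c=1) 88(c=2) 48(c=4) 7(c=7) 51(c=8)]
  23. access 7: HIT, count now 8. Cache: [99(c=1) 88(c=2) 48(c=4) 51(c=8) 7(c=8)]
  24. access 99: HIT, count now 2. Cache: [88(c=2) 99(c=2) 48(c=4) 51(c=8) 7(c=8)]
  25. access 51: HIT, count now 9. Cache: [88(c=2) 99(c=2) 48(c=4) 7(c=8) 51(c=9)]
  26. access 88: HIT, count now 3. Cache: [99(c=2) 88(c=3) 48(c=4) 7(c=8) 51(c=9)]
  27. access 75: MISS, evict 99(c=2). Cache: [75(c=1) 88(c=3) 48(c=4) 7(c=8) 51(c=9)]
  28. access 51: HIT, count now 10. Cache: [75(c=1) 88(c=3) 48(c=4) 7(c=8) 51(c=10)]
  29. access 75: HIT, count now 2. Cache: [75(c=2) 88(c=3) 48(c=4) 7(c=8) 51(c=10)]
  30. access 48: HIT, count now 5. Cache: [75(c=2) 88(c=3) 48(c=5) 7(c=8) 51(c=10)]
  31. access 75: HIT, count now 3. Cache: [88(c=3) 75(c=3) 48(c=5) 7(c=8) 51(c=10)]
  32. access 75: HIT, count now 4. Cache: [88(c=3) 75(c=4) 48(c=5) 7(c=8) 51(c=10)]
  33. access 51: HIT, count now 11. Cache: [88(c=3) 75(c=4) 48(c=5) 7(c=8) 51(c=11)]
  34. access 51: HIT, count now 12. Cache: [88(c=3) 75(c=4) 48(c=5) 7(c=8) 51(c=12)]
  35. access 51: HIT, count now 13. Cache: [88(c=3) 75(c=4) 48(c=5) 7(c=8) 51(c=13)]
Total: 29 hits, 6 misses, 1 evictions

Answer: 7 48 51 75 88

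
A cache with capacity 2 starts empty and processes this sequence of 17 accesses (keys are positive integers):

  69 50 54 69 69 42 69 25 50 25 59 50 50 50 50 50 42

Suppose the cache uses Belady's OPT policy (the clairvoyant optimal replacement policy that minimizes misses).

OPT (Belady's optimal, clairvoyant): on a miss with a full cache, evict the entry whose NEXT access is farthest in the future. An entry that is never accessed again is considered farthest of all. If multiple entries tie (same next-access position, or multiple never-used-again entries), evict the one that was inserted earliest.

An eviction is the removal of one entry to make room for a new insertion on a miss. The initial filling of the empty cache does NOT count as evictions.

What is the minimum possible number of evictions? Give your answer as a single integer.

Answer: 6

Derivation:
OPT (Belady) simulation (capacity=2):
  1. access 69: MISS. Cache: [69]
  2. access 50: MISS. Cache: [69 50]
  3. access 54: MISS, evict 50 (next use: step 9). Cache: [69 54]
  4. access 69: HIT. Next use of 69: step 5. Cache: [69 54]
  5. access 69: HIT. Next use of 69: step 7. Cache: [69 54]
  6. access 42: MISS, evict 54 (next use: never). Cache: [69 42]
  7. access 69: HIT. Next use of 69: never. Cache: [69 42]
  8. access 25: MISS, evict 69 (next use: never). Cache: [42 25]
  9. access 50: MISS, evict 42 (next use: step 17). Cache: [25 50]
  10. access 25: HIT. Next use of 25: never. Cache: [25 50]
  11. access 59: MISS, evict 25 (next use: never). Cache: [50 59]
  12. access 50: HIT. Next use of 50: step 13. Cache: [50 59]
  13. access 50: HIT. Next use of 50: step 14. Cache: [50 59]
  14. access 50: HIT. Next use of 50: step 15. Cache: [50 59]
  15. access 50: HIT. Next use of 50: step 16. Cache: [50 59]
  16. access 50: HIT. Next use of 50: never. Cache: [50 59]
  17. access 42: MISS, evict 50 (next use: never). Cache: [59 42]
Total: 9 hits, 8 misses, 6 evictions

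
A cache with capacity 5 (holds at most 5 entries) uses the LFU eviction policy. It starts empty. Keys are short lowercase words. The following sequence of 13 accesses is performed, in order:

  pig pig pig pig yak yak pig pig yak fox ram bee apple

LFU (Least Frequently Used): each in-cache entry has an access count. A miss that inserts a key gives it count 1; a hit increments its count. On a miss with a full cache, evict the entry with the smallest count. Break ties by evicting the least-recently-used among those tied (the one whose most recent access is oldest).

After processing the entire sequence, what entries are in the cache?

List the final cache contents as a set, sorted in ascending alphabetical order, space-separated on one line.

Answer: apple bee pig ram yak

Derivation:
LFU simulation (capacity=5):
  1. access pig: MISS. Cache: [pig(c=1)]
  2. access pig: HIT, count now 2. Cache: [pig(c=2)]
  3. access pig: HIT, count now 3. Cache: [pig(c=3)]
  4. access pig: HIT, count now 4. Cache: [pig(c=4)]
  5. access yak: MISS. Cache: [yak(c=1) pig(c=4)]
  6. access yak: HIT, count now 2. Cache: [yak(c=2) pig(c=4)]
  7. access pig: HIT, count now 5. Cache: [yak(c=2) pig(c=5)]
  8. access pig: HIT, count now 6. Cache: [yak(c=2) pig(c=6)]
  9. access yak: HIT, count now 3. Cache: [yak(c=3) pig(c=6)]
  10. access fox: MISS. Cache: [fox(c=1) yak(c=3) pig(c=6)]
  11. access ram: MISS. Cache: [fox(c=1) ram(c=1) yak(c=3) pig(c=6)]
  12. access bee: MISS. Cache: [fox(c=1) ram(c=1) bee(c=1) yak(c=3) pig(c=6)]
  13. access apple: MISS, evict fox(c=1). Cache: [ram(c=1) bee(c=1) apple(c=1) yak(c=3) pig(c=6)]
Total: 7 hits, 6 misses, 1 evictions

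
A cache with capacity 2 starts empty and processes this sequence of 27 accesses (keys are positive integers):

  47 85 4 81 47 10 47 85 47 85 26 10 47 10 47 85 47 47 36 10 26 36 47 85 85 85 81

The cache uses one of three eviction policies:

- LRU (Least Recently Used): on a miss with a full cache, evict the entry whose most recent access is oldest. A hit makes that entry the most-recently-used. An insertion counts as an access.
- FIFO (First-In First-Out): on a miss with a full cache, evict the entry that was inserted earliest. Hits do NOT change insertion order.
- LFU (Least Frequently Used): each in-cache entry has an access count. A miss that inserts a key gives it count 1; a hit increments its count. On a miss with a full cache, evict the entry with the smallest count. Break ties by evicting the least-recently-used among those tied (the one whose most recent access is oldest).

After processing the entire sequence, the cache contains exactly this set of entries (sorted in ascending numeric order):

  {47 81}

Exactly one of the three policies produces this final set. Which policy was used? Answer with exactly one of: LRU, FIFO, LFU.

Answer: LFU

Derivation:
Simulating under each policy and comparing final sets:
  LRU: final set = {81 85} -> differs
  FIFO: final set = {81 85} -> differs
  LFU: final set = {47 81} -> MATCHES target
Only LFU produces the target set.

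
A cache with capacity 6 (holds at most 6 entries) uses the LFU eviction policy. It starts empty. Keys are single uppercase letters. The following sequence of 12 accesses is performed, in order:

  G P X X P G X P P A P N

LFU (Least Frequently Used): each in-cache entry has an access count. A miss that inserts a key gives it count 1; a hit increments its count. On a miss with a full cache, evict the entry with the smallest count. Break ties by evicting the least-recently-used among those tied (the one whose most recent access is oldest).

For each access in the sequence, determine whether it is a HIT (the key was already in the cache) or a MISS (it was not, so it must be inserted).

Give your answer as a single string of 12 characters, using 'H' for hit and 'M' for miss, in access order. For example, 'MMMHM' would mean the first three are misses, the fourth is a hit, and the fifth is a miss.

Answer: MMMHHHHHHMHM

Derivation:
LFU simulation (capacity=6):
  1. access G: MISS. Cache: [G(c=1)]
  2. access P: MISS. Cache: [G(c=1) P(c=1)]
  3. access X: MISS. Cache: [G(c=1) P(c=1) X(c=1)]
  4. access X: HIT, count now 2. Cache: [G(c=1) P(c=1) X(c=2)]
  5. access P: HIT, count now 2. Cache: [G(c=1) X(c=2) P(c=2)]
  6. access G: HIT, count now 2. Cache: [X(c=2) P(c=2) G(c=2)]
  7. access X: HIT, count now 3. Cache: [P(c=2) G(c=2) X(c=3)]
  8. access P: HIT, count now 3. Cache: [G(c=2) X(c=3) P(c=3)]
  9. access P: HIT, count now 4. Cache: [G(c=2) X(c=3) P(c=4)]
  10. access A: MISS. Cache: [A(c=1) G(c=2) X(c=3) P(c=4)]
  11. access P: HIT, count now 5. Cache: [A(c=1) G(c=2) X(c=3) P(c=5)]
  12. access N: MISS. Cache: [A(c=1) N(c=1) G(c=2) X(c=3) P(c=5)]
Total: 7 hits, 5 misses, 0 evictions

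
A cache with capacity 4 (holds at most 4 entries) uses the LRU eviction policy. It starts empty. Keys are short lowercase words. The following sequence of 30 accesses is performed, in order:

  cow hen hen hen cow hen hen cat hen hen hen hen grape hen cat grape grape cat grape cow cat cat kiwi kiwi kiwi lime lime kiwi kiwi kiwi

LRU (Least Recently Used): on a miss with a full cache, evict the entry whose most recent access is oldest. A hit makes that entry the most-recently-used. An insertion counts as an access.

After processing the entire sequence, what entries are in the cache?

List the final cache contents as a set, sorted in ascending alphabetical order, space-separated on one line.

Answer: cat cow kiwi lime

Derivation:
LRU simulation (capacity=4):
  1. access cow: MISS. Cache (LRU->MRU): [cow]
  2. access hen: MISS. Cache (LRU->MRU): [cow hen]
  3. access hen: HIT. Cache (LRU->MRU): [cow hen]
  4. access hen: HIT. Cache (LRU->MRU): [cow hen]
  5. access cow: HIT. Cache (LRU->MRU): [hen cow]
  6. access hen: HIT. Cache (LRU->MRU): [cow hen]
  7. access hen: HIT. Cache (LRU->MRU): [cow hen]
  8. access cat: MISS. Cache (LRU->MRU): [cow hen cat]
  9. access hen: HIT. Cache (LRU->MRU): [cow cat hen]
  10. access hen: HIT. Cache (LRU->MRU): [cow cat hen]
  11. access hen: HIT. Cache (LRU->MRU): [cow cat hen]
  12. access hen: HIT. Cache (LRU->MRU): [cow cat hen]
  13. access grape: MISS. Cache (LRU->MRU): [cow cat hen grape]
  14. access hen: HIT. Cache (LRU->MRU): [cow cat grape hen]
  15. access cat: HIT. Cache (LRU->MRU): [cow grape hen cat]
  16. access grape: HIT. Cache (LRU->MRU): [cow hen cat grape]
  17. access grape: HIT. Cache (LRU->MRU): [cow hen cat grape]
  18. access cat: HIT. Cache (LRU->MRU): [cow hen grape cat]
  19. access grape: HIT. Cache (LRU->MRU): [cow hen cat grape]
  20. access cow: HIT. Cache (LRU->MRU): [hen cat grape cow]
  21. access cat: HIT. Cache (LRU->MRU): [hen grape cow cat]
  22. access cat: HIT. Cache (LRU->MRU): [hen grape cow cat]
  23. access kiwi: MISS, evict hen. Cache (LRU->MRU): [grape cow cat kiwi]
  24. access kiwi: HIT. Cache (LRU->MRU): [grape cow cat kiwi]
  25. access kiwi: HIT. Cache (LRU->MRU): [grape cow cat kiwi]
  26. access lime: MISS, evict grape. Cache (LRU->MRU): [cow cat kiwi lime]
  27. access lime: HIT. Cache (LRU->MRU): [cow cat kiwi lime]
  28. access kiwi: HIT. Cache (LRU->MRU): [cow cat lime kiwi]
  29. access kiwi: HIT. Cache (LRU->MRU): [cow cat lime kiwi]
  30. access kiwi: HIT. Cache (LRU->MRU): [cow cat lime kiwi]
Total: 24 hits, 6 misses, 2 evictions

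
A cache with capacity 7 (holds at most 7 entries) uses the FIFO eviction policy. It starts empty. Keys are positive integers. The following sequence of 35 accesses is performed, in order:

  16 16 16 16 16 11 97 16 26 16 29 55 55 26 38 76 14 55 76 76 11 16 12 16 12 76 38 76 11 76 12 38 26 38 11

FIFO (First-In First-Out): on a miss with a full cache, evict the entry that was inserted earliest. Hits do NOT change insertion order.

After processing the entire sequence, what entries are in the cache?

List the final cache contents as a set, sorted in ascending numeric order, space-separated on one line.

Answer: 11 12 14 16 26 38 76

Derivation:
FIFO simulation (capacity=7):
  1. access 16: MISS. Cache (old->new): [16]
  2. access 16: HIT. Cache (old->new): [16]
  3. access 16: HIT. Cache (old->new): [16]
  4. access 16: HIT. Cache (old->new): [16]
  5. access 16: HIT. Cache (old->new): [16]
  6. access 11: MISS. Cache (old->new): [16 11]
  7. access 97: MISS. Cache (old->new): [16 11 97]
  8. access 16: HIT. Cache (old->new): [16 11 97]
  9. access 26: MISS. Cache (old->new): [16 11 97 26]
  10. access 16: HIT. Cache (old->new): [16 11 97 26]
  11. access 29: MISS. Cache (old->new): [16 11 97 26 29]
  12. access 55: MISS. Cache (old->new): [16 11 97 26 29 55]
  13. access 55: HIT. Cache (old->new): [16 11 97 26 29 55]
  14. access 26: HIT. Cache (old->new): [16 11 97 26 29 55]
  15. access 38: MISS. Cache (old->new): [16 11 97 26 29 55 38]
  16. access 76: MISS, evict 16. Cache (old->new): [11 97 26 29 55 38 76]
  17. access 14: MISS, evict 11. Cache (old->new): [97 26 29 55 38 76 14]
  18. access 55: HIT. Cache (old->new): [97 26 29 55 38 76 14]
  19. access 76: HIT. Cache (old->new): [97 26 29 55 38 76 14]
  20. access 76: HIT. Cache (old->new): [97 26 29 55 38 76 14]
  21. access 11: MISS, evict 97. Cache (old->new): [26 29 55 38 76 14 11]
  22. access 16: MISS, evict 26. Cache (old->new): [29 55 38 76 14 11 16]
  23. access 12: MISS, evict 29. Cache (old->new): [55 38 76 14 11 16 12]
  24. access 16: HIT. Cache (old->new): [55 38 76 14 11 16 12]
  25. access 12: HIT. Cache (old->new): [55 38 76 14 11 16 12]
  26. access 76: HIT. Cache (old->new): [55 38 76 14 11 16 12]
  27. access 38: HIT. Cache (old->new): [55 38 76 14 11 16 12]
  28. access 76: HIT. Cache (old->new): [55 38 76 14 11 16 12]
  29. access 11: HIT. Cache (old->new): [55 38 76 14 11 16 12]
  30. access 76: HIT. Cache (old->new): [55 38 76 14 11 16 12]
  31. access 12: HIT. Cache (old->new): [55 38 76 14 11 16 12]
  32. access 38: HIT. Cache (old->new): [55 38 76 14 11 16 12]
  33. access 26: MISS, evict 55. Cache (old->new): [38 76 14 11 16 12 26]
  34. access 38: HIT. Cache (old->new): [38 76 14 11 16 12 26]
  35. access 11: HIT. Cache (old->new): [38 76 14 11 16 12 26]
Total: 22 hits, 13 misses, 6 evictions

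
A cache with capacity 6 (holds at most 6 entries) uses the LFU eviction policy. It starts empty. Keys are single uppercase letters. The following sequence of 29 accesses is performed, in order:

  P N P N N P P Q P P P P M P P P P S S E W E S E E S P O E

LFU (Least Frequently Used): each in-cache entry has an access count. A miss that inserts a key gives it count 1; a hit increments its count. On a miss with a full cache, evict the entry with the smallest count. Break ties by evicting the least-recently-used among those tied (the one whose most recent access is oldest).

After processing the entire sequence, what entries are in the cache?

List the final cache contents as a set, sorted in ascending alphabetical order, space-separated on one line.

Answer: E N O P S W

Derivation:
LFU simulation (capacity=6):
  1. access P: MISS. Cache: [P(c=1)]
  2. access N: MISS. Cache: [P(c=1) N(c=1)]
  3. access P: HIT, count now 2. Cache: [N(c=1) P(c=2)]
  4. access N: HIT, count now 2. Cache: [P(c=2) N(c=2)]
  5. access N: HIT, count now 3. Cache: [P(c=2) N(c=3)]
  6. access P: HIT, count now 3. Cache: [N(c=3) P(c=3)]
  7. access P: HIT, count now 4. Cache: [N(c=3) P(c=4)]
  8. access Q: MISS. Cache: [Q(c=1) N(c=3) P(c=4)]
  9. access P: HIT, count now 5. Cache: [Q(c=1) N(c=3) P(c=5)]
  10. access P: HIT, count now 6. Cache: [Q(c=1) N(c=3) P(c=6)]
  11. access P: HIT, count now 7. Cache: [Q(c=1) N(c=3) P(c=7)]
  12. access P: HIT, count now 8. Cache: [Q(c=1) N(c=3) P(c=8)]
  13. access M: MISS. Cache: [Q(c=1) M(c=1) N(c=3) P(c=8)]
  14. access P: HIT, count now 9. Cache: [Q(c=1) M(c=1) N(c=3) P(c=9)]
  15. access P: HIT, count now 10. Cache: [Q(c=1) M(c=1) N(c=3) P(c=10)]
  16. access P: HIT, count now 11. Cache: [Q(c=1) M(c=1) N(c=3) P(c=11)]
  17. access P: HIT, count now 12. Cache: [Q(c=1) M(c=1) N(c=3) P(c=12)]
  18. access S: MISS. Cache: [Q(c=1) M(c=1) S(c=1) N(c=3) P(c=12)]
  19. access S: HIT, count now 2. Cache: [Q(c=1) M(c=1) S(c=2) N(c=3) P(c=12)]
  20. access E: MISS. Cache: [Q(c=1) M(c=1) E(c=1) S(c=2) N(c=3) P(c=12)]
  21. access W: MISS, evict Q(c=1). Cache: [M(c=1) E(c=1) W(c=1) S(c=2) N(c=3) P(c=12)]
  22. access E: HIT, count now 2. Cache: [M(c=1) W(c=1) S(c=2) E(c=2) N(c=3) P(c=12)]
  23. access S: HIT, count now 3. Cache: [M(c=1) W(c=1) E(c=2) N(c=3) S(c=3) P(c=12)]
  24. access E: HIT, count now 3. Cache: [M(c=1) W(c=1) N(c=3) S(c=3) E(c=3) P(c=12)]
  25. access E: HIT, count now 4. Cache: [M(c=1) W(c=1) N(c=3) S(c=3) E(c=4) P(c=12)]
  26. access S: HIT, count now 4. Cache: [M(c=1) W(c=1) N(c=3) E(c=4) S(c=4) P(c=12)]
  27. access P: HIT, count now 13. Cache: [M(c=1) W(c=1) N(c=3) E(c=4) S(c=4) P(c=13)]
  28. access O: MISS, evict M(c=1). Cache: [W(c=1) O(c=1) N(c=3) E(c=4) S(c=4) P(c=13)]
  29. access E: HIT, count now 5. Cache: [W(c=1) O(c=1) N(c=3) S(c=4) E(c=5) P(c=13)]
Total: 21 hits, 8 misses, 2 evictions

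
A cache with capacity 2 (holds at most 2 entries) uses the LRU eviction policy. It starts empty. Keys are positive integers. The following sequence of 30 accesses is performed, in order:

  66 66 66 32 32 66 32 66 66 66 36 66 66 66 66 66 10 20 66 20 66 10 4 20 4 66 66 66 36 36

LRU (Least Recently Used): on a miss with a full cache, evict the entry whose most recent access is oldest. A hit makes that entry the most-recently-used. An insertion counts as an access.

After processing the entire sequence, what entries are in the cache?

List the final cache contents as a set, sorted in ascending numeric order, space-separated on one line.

Answer: 36 66

Derivation:
LRU simulation (capacity=2):
  1. access 66: MISS. Cache (LRU->MRU): [66]
  2. access 66: HIT. Cache (LRU->MRU): [66]
  3. access 66: HIT. Cache (LRU->MRU): [66]
  4. access 32: MISS. Cache (LRU->MRU): [66 32]
  5. access 32: HIT. Cache (LRU->MRU): [66 32]
  6. access 66: HIT. Cache (LRU->MRU): [32 66]
  7. access 32: HIT. Cache (LRU->MRU): [66 32]
  8. access 66: HIT. Cache (LRU->MRU): [32 66]
  9. access 66: HIT. Cache (LRU->MRU): [32 66]
  10. access 66: HIT. Cache (LRU->MRU): [32 66]
  11. access 36: MISS, evict 32. Cache (LRU->MRU): [66 36]
  12. access 66: HIT. Cache (LRU->MRU): [36 66]
  13. access 66: HIT. Cache (LRU->MRU): [36 66]
  14. access 66: HIT. Cache (LRU->MRU): [36 66]
  15. access 66: HIT. Cache (LRU->MRU): [36 66]
  16. access 66: HIT. Cache (LRU->MRU): [36 66]
  17. access 10: MISS, evict 36. Cache (LRU->MRU): [66 10]
  18. access 20: MISS, evict 66. Cache (LRU->MRU): [10 20]
  19. access 66: MISS, evict 10. Cache (LRU->MRU): [20 66]
  20. access 20: HIT. Cache (LRU->MRU): [66 20]
  21. access 66: HIT. Cache (LRU->MRU): [20 66]
  22. access 10: MISS, evict 20. Cache (LRU->MRU): [66 10]
  23. access 4: MISS, evict 66. Cache (LRU->MRU): [10 4]
  24. access 20: MISS, evict 10. Cache (LRU->MRU): [4 20]
  25. access 4: HIT. Cache (LRU->MRU): [20 4]
  26. access 66: MISS, evict 20. Cache (LRU->MRU): [4 66]
  27. access 66: HIT. Cache (LRU->MRU): [4 66]
  28. access 66: HIT. Cache (LRU->MRU): [4 66]
  29. access 36: MISS, evict 4. Cache (LRU->MRU): [66 36]
  30. access 36: HIT. Cache (LRU->MRU): [66 36]
Total: 19 hits, 11 misses, 9 evictions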